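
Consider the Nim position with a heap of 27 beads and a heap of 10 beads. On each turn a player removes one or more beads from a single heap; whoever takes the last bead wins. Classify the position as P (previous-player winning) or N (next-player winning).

Nim-sum: 27 ^ 10 = 17.
The nim-sum is 17 ≠ 0, so this is an N-position: the player to move can win.

N-position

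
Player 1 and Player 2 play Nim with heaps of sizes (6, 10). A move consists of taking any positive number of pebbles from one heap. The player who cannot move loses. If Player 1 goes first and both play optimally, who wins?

Write each in binary and XOR column by column:
  0110  (6)
  1010  (10)
  ----
  1100  (12)
The nim-sum is 12 ≠ 0, so this is an N-position: the player to move can win; Player 1 has a winning move.

Player 1 wins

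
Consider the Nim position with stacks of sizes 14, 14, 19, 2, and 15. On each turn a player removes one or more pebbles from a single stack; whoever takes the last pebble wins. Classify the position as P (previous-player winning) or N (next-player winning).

Nim-sum: 14 ^ 14 ^ 19 ^ 2 ^ 15 = 30.
The nim-sum is 30 ≠ 0, so this is an N-position: the player to move can win.

N-position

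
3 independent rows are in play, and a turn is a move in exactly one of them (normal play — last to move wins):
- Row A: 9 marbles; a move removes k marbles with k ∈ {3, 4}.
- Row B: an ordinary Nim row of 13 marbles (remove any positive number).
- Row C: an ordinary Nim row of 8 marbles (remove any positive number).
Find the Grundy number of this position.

5

For row A, compute g(0), g(1), … with moves {3, 4}:
k:     0  1  2  3  4  5  6  7  8  9
g(k):  0  0  0  1  1  1  2  0  0  0
So g(9) = 0.
Row B is a plain Nim row of size 13, so its Grundy value is 13.
Row C is a plain Nim row of size 8, so its Grundy value is 8.
The value of a disjunctive sum is the nim-sum of the parts.
Combined value = 0 ⊕ 13 ⊕ 8 = 5.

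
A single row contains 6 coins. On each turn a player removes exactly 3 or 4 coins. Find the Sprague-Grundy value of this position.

Grundy values for subtraction set {3, 4}:
k:     0  1  2  3  4  5  6
g(k):  0  0  0  1  1  1  2
So g(6) = 2.

2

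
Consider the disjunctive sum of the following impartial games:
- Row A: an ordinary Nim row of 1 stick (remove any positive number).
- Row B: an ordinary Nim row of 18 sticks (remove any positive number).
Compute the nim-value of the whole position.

Row A is a plain Nim row of size 1, so its Grundy value is 1.
Row B is a plain Nim row of size 18, so its Grundy value is 18.
By the Sprague-Grundy theorem, the Grundy value of a sum of independent games is the XOR of the component values.
Combined value = 1 XOR 18 = 19.

19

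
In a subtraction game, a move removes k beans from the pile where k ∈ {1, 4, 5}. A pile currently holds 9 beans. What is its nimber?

1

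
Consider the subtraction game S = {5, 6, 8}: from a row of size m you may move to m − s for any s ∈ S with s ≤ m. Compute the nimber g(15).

0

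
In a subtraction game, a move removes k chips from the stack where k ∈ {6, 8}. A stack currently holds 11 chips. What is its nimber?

Grundy values for subtraction set {6, 8}:
k:     0  1  2  3  4  5  6  7  8  9 10 11
g(k):  0  0  0  0  0  0  1  1  1  1  1  1
So g(11) = 1.

1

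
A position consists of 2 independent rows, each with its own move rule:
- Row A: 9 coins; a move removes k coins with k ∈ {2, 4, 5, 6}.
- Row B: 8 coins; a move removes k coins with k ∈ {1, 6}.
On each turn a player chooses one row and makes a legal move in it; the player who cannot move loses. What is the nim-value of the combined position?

1

Grundy values for row A (subtraction set {2, 4, 5, 6}):
g(0) = mex{} = 0
g(1) = mex{} = 0
g(2) = mex{0} = 1
g(3) = mex{0} = 1
g(4) = mex{0,1} = 2
g(5) = mex{0,1} = 2
g(6) = mex{0,1,2} = 3
g(7) = mex{0,1,2} = 3
g(8) = mex{1,2,3} = 0
g(9) = mex{1,2,3} = 0
So g(9) = 0.
For row B, compute g(0), g(1), … with moves {1, 6}:
g(0) = mex{} = 0
g(1) = mex{0} = 1
g(2) = mex{1} = 0
g(3) = mex{0} = 1
g(4) = mex{1} = 0
g(5) = mex{0} = 1
g(6) = mex{0,1} = 2
g(7) = mex{1,2} = 0
g(8) = mex{0} = 1
So g(8) = 1.
The value of a disjunctive sum is the nim-sum of the parts.
Combined value = 0 ⊕ 1 = 1.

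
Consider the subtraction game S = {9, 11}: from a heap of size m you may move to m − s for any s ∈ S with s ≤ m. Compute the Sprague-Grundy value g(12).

Grundy values for subtraction set {9, 11}:
g(0) = mex{} = 0
g(1) = mex{} = 0
g(2) = mex{} = 0
g(3) = mex{} = 0
g(4) = mex{} = 0
g(5) = mex{} = 0
g(6) = mex{} = 0
g(7) = mex{} = 0
g(8) = mex{} = 0
g(9) = mex{0} = 1
g(10) = mex{0} = 1
g(11) = mex{0} = 1
g(12) = mex{0} = 1
So g(12) = 1.

1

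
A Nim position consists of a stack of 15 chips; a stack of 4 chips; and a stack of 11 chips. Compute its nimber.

0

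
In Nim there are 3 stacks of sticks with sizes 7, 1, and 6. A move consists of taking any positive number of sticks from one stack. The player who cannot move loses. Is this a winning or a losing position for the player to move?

Losing position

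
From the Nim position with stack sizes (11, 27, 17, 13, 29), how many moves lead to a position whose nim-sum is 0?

3

Nim-sum: 11 XOR 27 XOR 17 XOR 13 XOR 29 = 17.
The overall nim-sum is X = 17. A stack of size p has a winning move iff p XOR X < p (reduce it to p XOR X).
  11: 11 XOR 17 = 26 ≥ 11 — no move.
  27: 27 XOR 17 = 10 < 27 — winning move (to 10).
  17: 17 XOR 17 = 0 < 17 — winning move (to 0).
  13: 13 XOR 17 = 28 ≥ 13 — no move.
  29: 29 XOR 17 = 12 < 29 — winning move (to 12).
That gives 3 winning moves.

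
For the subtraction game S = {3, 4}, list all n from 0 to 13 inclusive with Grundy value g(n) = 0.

Build the Grundy sequence with g(k) = mex{g(k−s) : s ∈ {3, 4}, s ≤ k}:
k:     0  1  2  3  4  5  6  7  8  9 10 11 12 13
g(k):  0  0  0  1  1  1  2  0  0  0  1  1  1  2
The P-positions (g = 0) in 0..13 are 0, 1, 2, 7, 8, 9.

0, 1, 2, 7, 8, 9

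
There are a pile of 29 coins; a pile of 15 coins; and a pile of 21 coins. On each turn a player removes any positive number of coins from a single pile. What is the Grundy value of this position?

7

Nim-sum: 29 ⊕ 15 ⊕ 21 = 7.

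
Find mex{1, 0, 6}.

2

The values 0, 1 are all present; 2 is the first non-negative integer missing from the set.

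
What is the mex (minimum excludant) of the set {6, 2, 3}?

0 is not in the set, so the mex is 0.

0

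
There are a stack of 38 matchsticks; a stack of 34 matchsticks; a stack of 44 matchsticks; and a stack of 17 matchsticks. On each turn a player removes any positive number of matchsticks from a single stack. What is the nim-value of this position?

57

Write each in binary and XOR column by column:
  100110  (38)
  100010  (34)
  101100  (44)
  010001  (17)
  ------
  111001  (57)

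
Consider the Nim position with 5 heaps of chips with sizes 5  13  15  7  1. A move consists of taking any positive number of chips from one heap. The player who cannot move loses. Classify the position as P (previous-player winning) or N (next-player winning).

Compute the nim-sum pairwise:
5 XOR 13 = 8
8 XOR 15 = 7
7 XOR 7 = 0
0 XOR 1 = 1
The nim-sum is 1 ≠ 0, so this is an N-position: the player to move can win.

N-position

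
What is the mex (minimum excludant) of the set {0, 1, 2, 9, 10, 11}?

3

The values 0, 1, 2 are all present; 3 is the first non-negative integer missing from the set.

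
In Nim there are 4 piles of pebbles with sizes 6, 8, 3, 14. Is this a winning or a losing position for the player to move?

Nim-sum: 6 ⊕ 8 ⊕ 3 ⊕ 14 = 3.
The nim-sum is 3 ≠ 0, so this is an N-position: the player to move can win.

Winning position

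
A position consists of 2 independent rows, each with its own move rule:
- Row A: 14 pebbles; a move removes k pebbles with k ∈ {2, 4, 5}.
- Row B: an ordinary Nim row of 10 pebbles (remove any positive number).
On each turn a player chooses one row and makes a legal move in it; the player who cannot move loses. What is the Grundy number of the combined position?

For row A, compute g(0), g(1), … with moves {2, 4, 5}:
k:     0  1  2  3  4  5  6  7  8  9 10 11 12 13 14
g(k):  0  0  1  1  2  2  3  0  0  1  1  2  2  3  0
So g(14) = 0.
Row B is a plain Nim row of size 10, so its Grundy value is 10.
By the Sprague-Grundy theorem, the Grundy value of a sum of independent games is the XOR of the component values.
Combined value = 0 XOR 10 = 10.

10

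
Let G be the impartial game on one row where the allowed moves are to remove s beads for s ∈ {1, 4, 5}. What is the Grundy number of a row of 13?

Compute g(0), g(1), … for moves {1, 4, 5}:
g(0) = mex{} = 0
g(1) = mex{0} = 1
g(2) = mex{1} = 0
g(3) = mex{0} = 1
g(4) = mex{0,1} = 2
g(5) = mex{0,1,2} = 3
g(6) = mex{0,1,3} = 2
g(7) = mex{0,1,2} = 3
g(8) = mex{1,2,3} = 0
g(9) = mex{0,2,3} = 1
g(10) = mex{1,2,3} = 0
g(11) = mex{0,2,3} = 1
g(12) = mex{0,1,3} = 2
g(13) = mex{0,1,2} = 3
So g(13) = 3.

3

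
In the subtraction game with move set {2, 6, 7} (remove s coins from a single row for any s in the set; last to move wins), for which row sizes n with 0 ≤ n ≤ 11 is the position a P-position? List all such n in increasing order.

Build the Grundy sequence with g(k) = mex{g(k−s) : s ∈ {2, 6, 7}, s ≤ k}:
g(0) = mex{} = 0
g(1) = mex{} = 0
g(2) = mex{0} = 1
g(3) = mex{0} = 1
g(4) = mex{1} = 0
g(5) = mex{1} = 0
g(6) = mex{0} = 1
g(7) = mex{0} = 1
g(8) = mex{0,1} = 2
g(9) = mex{1} = 0
g(10) = mex{0,1,2} = 3
g(11) = mex{0} = 1
The P-positions (g = 0) in 0..11 are 0, 1, 4, 5, 9.

0, 1, 4, 5, 9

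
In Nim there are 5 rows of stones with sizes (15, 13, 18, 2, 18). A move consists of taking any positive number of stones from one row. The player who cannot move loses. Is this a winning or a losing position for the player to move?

Losing position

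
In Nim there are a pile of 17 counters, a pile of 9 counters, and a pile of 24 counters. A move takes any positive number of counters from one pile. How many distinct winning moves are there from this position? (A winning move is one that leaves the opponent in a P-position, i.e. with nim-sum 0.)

Nim-sum: 17 ⊕ 9 ⊕ 24 = 0.
The nim-sum is already 0, so every move leaves a nonzero nim-sum — there are no winning moves.

0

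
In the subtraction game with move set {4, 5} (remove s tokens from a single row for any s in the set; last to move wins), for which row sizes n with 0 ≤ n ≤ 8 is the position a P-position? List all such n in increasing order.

Grundy values for subtraction set {4, 5}:
k:     0  1  2  3  4  5  6  7  8
g(k):  0  0  0  0  1  1  1  1  2
The P-positions (g = 0) in 0..8 are 0, 1, 2, 3.

0, 1, 2, 3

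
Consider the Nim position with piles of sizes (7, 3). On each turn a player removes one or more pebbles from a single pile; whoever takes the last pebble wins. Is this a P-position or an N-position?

N-position

Compute the nim-sum pairwise:
7 XOR 3 = 4
The nim-sum is 4 ≠ 0, so this is an N-position: the player to move can win.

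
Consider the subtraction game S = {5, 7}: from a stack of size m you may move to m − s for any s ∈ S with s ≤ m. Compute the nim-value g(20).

1

Grundy values for subtraction set {5, 7}:
k:     0  1  2  3  4  5  6  7  8  9 10 11 12 13 14 15 16 17 18 19 20
g(k):  0  0  0  0  0  1  1  1  1  1  2  2  0  0  0  0  0  1  1  1  1
So g(20) = 1.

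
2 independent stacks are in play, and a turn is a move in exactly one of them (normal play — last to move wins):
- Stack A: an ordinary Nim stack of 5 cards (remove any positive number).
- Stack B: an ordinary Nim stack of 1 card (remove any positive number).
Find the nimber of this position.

4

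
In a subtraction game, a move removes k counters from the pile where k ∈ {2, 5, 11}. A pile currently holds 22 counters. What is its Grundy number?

1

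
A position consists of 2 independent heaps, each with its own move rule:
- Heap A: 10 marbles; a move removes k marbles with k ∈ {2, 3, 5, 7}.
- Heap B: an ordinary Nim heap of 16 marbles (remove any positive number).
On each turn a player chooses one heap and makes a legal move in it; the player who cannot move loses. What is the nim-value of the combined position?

Build the Grundy sequence for heap A with g(k) = mex{g(k−s) : s ∈ {2, 3, 5, 7}, s ≤ k}:
k:     0  1  2  3  4  5  6  7  8  9 10
g(k):  0  0  1  1  2  2  3  3  4  0  0
So g(10) = 0.
Heap B is a plain Nim heap of size 16, so its Grundy value is 16.
By the Sprague-Grundy theorem, the Grundy value of a sum of independent games is the XOR of the component values.
Combined value = 0 ⊕ 16 = 16.

16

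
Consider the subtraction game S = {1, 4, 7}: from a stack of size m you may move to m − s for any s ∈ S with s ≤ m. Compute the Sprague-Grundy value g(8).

Grundy values for subtraction set {1, 4, 7}:
k:     0  1  2  3  4  5  6  7  8
g(k):  0  1  0  1  2  0  1  2  0
So g(8) = 0.

0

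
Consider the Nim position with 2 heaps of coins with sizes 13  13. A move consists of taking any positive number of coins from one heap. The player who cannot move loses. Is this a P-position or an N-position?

P-position

Bitwise XOR of the heap sizes:
  1101  (13)
  1101  (13)
  ----
  0000  (0)
The nim-sum is 0, so this is a P-position: the player to move is in a losing position under optimal play.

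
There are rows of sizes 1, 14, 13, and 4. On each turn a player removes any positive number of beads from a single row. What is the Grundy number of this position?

6

Nim-sum: 1 XOR 14 XOR 13 XOR 4 = 6.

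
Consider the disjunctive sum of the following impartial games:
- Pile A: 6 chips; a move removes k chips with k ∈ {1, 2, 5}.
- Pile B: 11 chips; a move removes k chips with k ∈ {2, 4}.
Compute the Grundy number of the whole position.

2

Build the Grundy sequence for pile A with g(k) = mex{g(k−s) : s ∈ {1, 2, 5}, s ≤ k}:
k:     0  1  2  3  4  5  6
g(k):  0  1  2  0  1  2  0
So g(6) = 0.
Grundy values for pile B (subtraction set {2, 4}):
k:     0  1  2  3  4  5  6  7  8  9 10 11
g(k):  0  0  1  1  2  2  0  0  1  1  2  2
So g(11) = 2.
By the Sprague-Grundy theorem, the Grundy value of a sum of independent games is the XOR of the component values.
Combined value = 0 ⊕ 2 = 2.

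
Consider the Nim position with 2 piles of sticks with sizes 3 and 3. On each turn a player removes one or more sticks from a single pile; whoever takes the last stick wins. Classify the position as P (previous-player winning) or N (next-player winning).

P-position

Compute the nim-sum pairwise:
3 XOR 3 = 0
The nim-sum is 0, so this is a P-position: the player to move is in a losing position under optimal play.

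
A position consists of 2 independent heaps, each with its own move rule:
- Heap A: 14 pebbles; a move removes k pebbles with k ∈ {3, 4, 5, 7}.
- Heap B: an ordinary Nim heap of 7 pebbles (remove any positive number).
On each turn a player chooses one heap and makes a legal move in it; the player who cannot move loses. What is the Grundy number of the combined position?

6

Grundy values for heap A (subtraction set {3, 4, 5, 7}):
g(0) = mex{} = 0
g(1) = mex{} = 0
g(2) = mex{} = 0
g(3) = mex{0} = 1
g(4) = mex{0} = 1
g(5) = mex{0} = 1
g(6) = mex{0,1} = 2
g(7) = mex{0,1} = 2
g(8) = mex{0,1} = 2
g(9) = mex{0,1,2} = 3
g(10) = mex{1,2} = 0
g(11) = mex{1,2} = 0
g(12) = mex{1,2,3} = 0
g(13) = mex{0,2,3} = 1
g(14) = mex{0,2,3} = 1
So g(14) = 1.
Heap B is a plain Nim heap of size 7, so its Grundy value is 7.
By the Sprague-Grundy theorem, the Grundy value of a sum of independent games is the XOR of the component values.
Combined value = 1 ⊕ 7 = 6.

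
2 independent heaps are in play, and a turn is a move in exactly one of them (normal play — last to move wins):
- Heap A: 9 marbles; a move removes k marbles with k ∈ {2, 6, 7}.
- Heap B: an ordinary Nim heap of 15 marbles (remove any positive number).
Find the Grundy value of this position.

15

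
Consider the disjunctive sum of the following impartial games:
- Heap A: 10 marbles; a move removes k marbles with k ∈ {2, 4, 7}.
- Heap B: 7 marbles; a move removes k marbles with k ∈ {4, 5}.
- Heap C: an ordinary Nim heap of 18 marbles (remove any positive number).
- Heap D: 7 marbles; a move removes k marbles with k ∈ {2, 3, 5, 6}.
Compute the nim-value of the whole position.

18

Build the Grundy sequence for heap A with g(k) = mex{g(k−s) : s ∈ {2, 4, 7}, s ≤ k}:
k:     0  1  2  3  4  5  6  7  8  9 10
g(k):  0  0  1  1  2  2  0  3  1  0  2
So g(10) = 2.
Grundy values for heap B (subtraction set {4, 5}):
k:     0  1  2  3  4  5  6  7
g(k):  0  0  0  0  1  1  1  1
So g(7) = 1.
Heap C is a plain Nim heap of size 18, so its Grundy value is 18.
Grundy values for heap D (subtraction set {2, 3, 5, 6}):
g(0) = mex{} = 0
g(1) = mex{} = 0
g(2) = mex{0} = 1
g(3) = mex{0} = 1
g(4) = mex{0,1} = 2
g(5) = mex{0,1} = 2
g(6) = mex{0,1,2} = 3
g(7) = mex{0,1,2} = 3
So g(7) = 3.
By the Sprague-Grundy theorem, the Grundy value of a sum of independent games is the XOR of the component values.
Combined value = 2 XOR 1 XOR 18 XOR 3 = 18.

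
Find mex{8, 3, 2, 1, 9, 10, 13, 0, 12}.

4

The values 0, 1, 2, 3 are all present; 4 is the first non-negative integer missing from the set.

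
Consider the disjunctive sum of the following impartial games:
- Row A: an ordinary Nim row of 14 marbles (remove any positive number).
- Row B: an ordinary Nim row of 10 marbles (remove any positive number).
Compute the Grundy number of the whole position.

4

Row A is a plain Nim row of size 14, so its Grundy value is 14.
Row B is a plain Nim row of size 10, so its Grundy value is 10.
By the Sprague-Grundy theorem, the Grundy value of a sum of independent games is the XOR of the component values.
Combined value = 14 XOR 10 = 4.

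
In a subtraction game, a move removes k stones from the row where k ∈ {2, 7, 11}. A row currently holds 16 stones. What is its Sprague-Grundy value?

Grundy values for subtraction set {2, 7, 11}:
k:     0  1  2  3  4  5  6  7  8  9 10 11 12 13 14 15 16
g(k):  0  0  1  1  0  0  1  1  2  0  0  1  1  0  0  1  1
So g(16) = 1.

1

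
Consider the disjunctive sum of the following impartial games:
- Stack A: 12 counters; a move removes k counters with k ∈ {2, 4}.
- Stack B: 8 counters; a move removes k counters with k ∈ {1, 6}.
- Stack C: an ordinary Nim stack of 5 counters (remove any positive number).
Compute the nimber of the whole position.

4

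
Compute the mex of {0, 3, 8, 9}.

0 is in the set but 1 is not, so the mex is 1.

1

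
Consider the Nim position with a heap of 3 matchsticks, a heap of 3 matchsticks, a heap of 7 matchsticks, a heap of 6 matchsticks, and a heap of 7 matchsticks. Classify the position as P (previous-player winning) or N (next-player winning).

N-position

Bitwise XOR of the heap sizes:
  011  (3)
  011  (3)
  111  (7)
  110  (6)
  111  (7)
  ---
  110  (6)
The nim-sum is 6 ≠ 0, so this is an N-position: the player to move can win.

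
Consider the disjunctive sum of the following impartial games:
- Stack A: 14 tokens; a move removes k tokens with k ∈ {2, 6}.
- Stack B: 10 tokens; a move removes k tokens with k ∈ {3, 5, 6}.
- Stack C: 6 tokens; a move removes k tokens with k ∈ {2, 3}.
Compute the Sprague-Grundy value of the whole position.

1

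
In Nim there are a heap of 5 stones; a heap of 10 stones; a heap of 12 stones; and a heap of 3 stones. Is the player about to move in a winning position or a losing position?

Compute the nim-sum pairwise:
5 ^ 10 = 15
15 ^ 12 = 3
3 ^ 3 = 0
The nim-sum is 0, so this is a P-position: the player to move is in a losing position under optimal play.

Losing position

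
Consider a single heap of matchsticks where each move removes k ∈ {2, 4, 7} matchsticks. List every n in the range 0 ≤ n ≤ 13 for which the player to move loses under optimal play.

0, 1, 6, 9, 12

Grundy values for subtraction set {2, 4, 7}:
g(0) = mex{} = 0
g(1) = mex{} = 0
g(2) = mex{0} = 1
g(3) = mex{0} = 1
g(4) = mex{0,1} = 2
g(5) = mex{0,1} = 2
g(6) = mex{1,2} = 0
g(7) = mex{0,1,2} = 3
g(8) = mex{0,2} = 1
g(9) = mex{1,2,3} = 0
g(10) = mex{0,1} = 2
g(11) = mex{0,2,3} = 1
g(12) = mex{1,2} = 0
g(13) = mex{0,1} = 2
The P-positions (g = 0) in 0..13 are 0, 1, 6, 9, 12.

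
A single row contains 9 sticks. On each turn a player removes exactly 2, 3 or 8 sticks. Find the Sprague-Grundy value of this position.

2

Build the Grundy sequence with g(k) = mex{g(k−s) : s ∈ {2, 3, 8}, s ≤ k}:
g(0) = mex{} = 0
g(1) = mex{} = 0
g(2) = mex{0} = 1
g(3) = mex{0} = 1
g(4) = mex{0,1} = 2
g(5) = mex{1} = 0
g(6) = mex{1,2} = 0
g(7) = mex{0,2} = 1
g(8) = mex{0} = 1
g(9) = mex{0,1} = 2
So g(9) = 2.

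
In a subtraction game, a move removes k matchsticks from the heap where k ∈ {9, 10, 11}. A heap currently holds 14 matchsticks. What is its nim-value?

1

Build the Grundy sequence with g(k) = mex{g(k−s) : s ∈ {9, 10, 11}, s ≤ k}:
k:     0  1  2  3  4  5  6  7  8  9 10 11 12 13 14
g(k):  0  0  0  0  0  0  0  0  0  1  1  1  1  1  1
So g(14) = 1.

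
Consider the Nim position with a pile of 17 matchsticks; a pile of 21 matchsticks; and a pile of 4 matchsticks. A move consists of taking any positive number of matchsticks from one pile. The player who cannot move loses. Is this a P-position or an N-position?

P-position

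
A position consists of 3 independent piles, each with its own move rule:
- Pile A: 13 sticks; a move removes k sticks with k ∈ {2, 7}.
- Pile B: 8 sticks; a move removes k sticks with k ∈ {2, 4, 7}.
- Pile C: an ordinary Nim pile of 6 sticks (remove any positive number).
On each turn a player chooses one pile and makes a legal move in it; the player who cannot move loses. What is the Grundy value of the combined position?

Grundy values for pile A (subtraction set {2, 7}):
g(0) = mex{} = 0
g(1) = mex{} = 0
g(2) = mex{0} = 1
g(3) = mex{0} = 1
g(4) = mex{1} = 0
g(5) = mex{1} = 0
g(6) = mex{0} = 1
g(7) = mex{0} = 1
g(8) = mex{0,1} = 2
g(9) = mex{1} = 0
g(10) = mex{1,2} = 0
g(11) = mex{0} = 1
g(12) = mex{0} = 1
g(13) = mex{1} = 0
So g(13) = 0.
For pile B, compute g(0), g(1), … with moves {2, 4, 7}:
g(0) = mex{} = 0
g(1) = mex{} = 0
g(2) = mex{0} = 1
g(3) = mex{0} = 1
g(4) = mex{0,1} = 2
g(5) = mex{0,1} = 2
g(6) = mex{1,2} = 0
g(7) = mex{0,1,2} = 3
g(8) = mex{0,2} = 1
So g(8) = 1.
Pile C is a plain Nim pile of size 6, so its Grundy value is 6.
The value of a disjunctive sum is the nim-sum of the parts.
Combined value = 0 XOR 1 XOR 6 = 7.

7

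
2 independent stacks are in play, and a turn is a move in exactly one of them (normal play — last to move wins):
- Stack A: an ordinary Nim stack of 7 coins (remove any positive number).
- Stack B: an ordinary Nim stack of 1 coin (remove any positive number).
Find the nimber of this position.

6

Stack A is a plain Nim stack of size 7, so its Grundy value is 7.
Stack B is a plain Nim stack of size 1, so its Grundy value is 1.
The value of a disjunctive sum is the nim-sum of the parts.
Combined value = 7 XOR 1 = 6.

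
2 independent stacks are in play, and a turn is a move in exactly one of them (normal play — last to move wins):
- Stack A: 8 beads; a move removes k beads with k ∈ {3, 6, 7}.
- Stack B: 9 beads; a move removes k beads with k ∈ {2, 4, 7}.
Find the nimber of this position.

2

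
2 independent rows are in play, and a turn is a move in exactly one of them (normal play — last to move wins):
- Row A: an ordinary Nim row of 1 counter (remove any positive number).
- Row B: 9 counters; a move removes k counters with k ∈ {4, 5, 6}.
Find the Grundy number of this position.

3

Row A is a plain Nim row of size 1, so its Grundy value is 1.
Grundy values for row B (subtraction set {4, 5, 6}):
g(0) = mex{} = 0
g(1) = mex{} = 0
g(2) = mex{} = 0
g(3) = mex{} = 0
g(4) = mex{0} = 1
g(5) = mex{0} = 1
g(6) = mex{0} = 1
g(7) = mex{0} = 1
g(8) = mex{0,1} = 2
g(9) = mex{0,1} = 2
So g(9) = 2.
The value of a disjunctive sum is the nim-sum of the parts.
Combined value = 1 XOR 2 = 3.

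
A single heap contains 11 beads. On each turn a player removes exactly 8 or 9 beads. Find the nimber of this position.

Build the Grundy sequence with g(k) = mex{g(k−s) : s ∈ {8, 9}, s ≤ k}:
g(0) = mex{} = 0
g(1) = mex{} = 0
g(2) = mex{} = 0
g(3) = mex{} = 0
g(4) = mex{} = 0
g(5) = mex{} = 0
g(6) = mex{} = 0
g(7) = mex{} = 0
g(8) = mex{0} = 1
g(9) = mex{0} = 1
g(10) = mex{0} = 1
g(11) = mex{0} = 1
So g(11) = 1.

1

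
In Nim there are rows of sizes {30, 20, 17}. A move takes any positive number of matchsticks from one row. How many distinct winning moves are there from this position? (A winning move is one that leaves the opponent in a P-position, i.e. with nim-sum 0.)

3

Compute the nim-sum pairwise:
30 XOR 20 = 10
10 XOR 17 = 27
The overall nim-sum is X = 27. A row of size p has a winning move iff p XOR X < p (reduce it to p XOR X).
  30: 30 XOR 27 = 5 < 30 — winning move (to 5).
  20: 20 XOR 27 = 15 < 20 — winning move (to 15).
  17: 17 XOR 27 = 10 < 17 — winning move (to 10).
That gives 3 winning moves.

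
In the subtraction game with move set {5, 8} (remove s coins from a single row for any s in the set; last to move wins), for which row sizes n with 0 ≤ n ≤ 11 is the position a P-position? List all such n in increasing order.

0, 1, 2, 3, 4

Compute g(0), g(1), … for moves {5, 8}:
k:     0  1  2  3  4  5  6  7  8  9 10 11
g(k):  0  0  0  0  0  1  1  1  1  1  2  2
The P-positions (g = 0) in 0..11 are 0, 1, 2, 3, 4.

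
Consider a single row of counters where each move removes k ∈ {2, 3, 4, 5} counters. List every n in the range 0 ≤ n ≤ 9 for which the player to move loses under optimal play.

Compute g(0), g(1), … for moves {2, 3, 4, 5}:
g(0) = mex{} = 0
g(1) = mex{} = 0
g(2) = mex{0} = 1
g(3) = mex{0} = 1
g(4) = mex{0,1} = 2
g(5) = mex{0,1} = 2
g(6) = mex{0,1,2} = 3
g(7) = mex{1,2} = 0
g(8) = mex{1,2,3} = 0
g(9) = mex{0,2,3} = 1
The P-positions (g = 0) in 0..9 are 0, 1, 7, 8.

0, 1, 7, 8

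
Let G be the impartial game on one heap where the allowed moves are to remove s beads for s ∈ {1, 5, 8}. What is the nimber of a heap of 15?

0

Grundy values for subtraction set {1, 5, 8}:
k:     0  1  2  3  4  5  6  7  8  9 10 11 12 13 14 15
g(k):  0  1  0  1  0  1  0  1  2  3  2  3  2  0  1  0
So g(15) = 0.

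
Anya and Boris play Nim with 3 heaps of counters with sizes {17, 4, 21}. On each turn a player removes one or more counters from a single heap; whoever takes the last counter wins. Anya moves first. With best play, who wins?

Nim-sum: 17 XOR 4 XOR 21 = 0.
The nim-sum is 0, so this is a P-position: the player to move is in a losing position under optimal play; Anya is about to move from it and so loses — Boris wins.

Boris wins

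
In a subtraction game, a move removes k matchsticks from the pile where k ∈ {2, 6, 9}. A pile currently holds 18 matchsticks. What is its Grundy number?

Build the Grundy sequence with g(k) = mex{g(k−s) : s ∈ {2, 6, 9}, s ≤ k}:
k:     0  1  2  3  4  5  6  7  8  9 10 11 12 13 14 15 16 17 18
g(k):  0  0  1  1  0  0  1  1  0  2  1  3  0  2  1  0  0  1  1
So g(18) = 1.

1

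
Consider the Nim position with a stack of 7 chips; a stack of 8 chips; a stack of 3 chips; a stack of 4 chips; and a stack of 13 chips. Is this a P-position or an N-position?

N-position

Nim-sum: 7 XOR 8 XOR 3 XOR 4 XOR 13 = 5.
The nim-sum is 5 ≠ 0, so this is an N-position: the player to move can win.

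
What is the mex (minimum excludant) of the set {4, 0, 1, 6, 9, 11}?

The values 0, 1 are all present; 2 is the first non-negative integer missing from the set.

2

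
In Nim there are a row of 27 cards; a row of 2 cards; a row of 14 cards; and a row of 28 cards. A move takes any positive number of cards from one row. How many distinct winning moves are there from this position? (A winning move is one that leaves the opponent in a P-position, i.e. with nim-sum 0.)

Nim-sum: 27 XOR 2 XOR 14 XOR 28 = 11.
The overall nim-sum is X = 11. A row of size p has a winning move iff p XOR X < p (reduce it to p XOR X).
  27: 27 XOR 11 = 16 < 27 — winning move (to 16).
  2: 2 XOR 11 = 9 ≥ 2 — no move.
  14: 14 XOR 11 = 5 < 14 — winning move (to 5).
  28: 28 XOR 11 = 23 < 28 — winning move (to 23).
That gives 3 winning moves.

3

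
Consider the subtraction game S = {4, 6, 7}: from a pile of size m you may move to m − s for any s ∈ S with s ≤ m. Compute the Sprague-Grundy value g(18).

1

Build the Grundy sequence with g(k) = mex{g(k−s) : s ∈ {4, 6, 7}, s ≤ k}:
k:     0  1  2  3  4  5  6  7  8  9 10 11 12 13 14 15 16 17 18
g(k):  0  0  0  0  1  1  1  1  2  2  2  0  0  0  0  1  1  1  1
So g(18) = 1.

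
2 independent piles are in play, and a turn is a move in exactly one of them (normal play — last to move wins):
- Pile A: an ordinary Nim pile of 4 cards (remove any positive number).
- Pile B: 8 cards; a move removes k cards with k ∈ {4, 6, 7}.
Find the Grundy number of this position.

6

Pile A is a plain Nim pile of size 4, so its Grundy value is 4.
For pile B, compute g(0), g(1), … with moves {4, 6, 7}:
k:     0  1  2  3  4  5  6  7  8
g(k):  0  0  0  0  1  1  1  1  2
So g(8) = 2.
The value of a disjunctive sum is the nim-sum of the parts.
Combined value = 4 ⊕ 2 = 6.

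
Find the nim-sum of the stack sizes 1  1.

0

Nim-sum: 1 ^ 1 = 0.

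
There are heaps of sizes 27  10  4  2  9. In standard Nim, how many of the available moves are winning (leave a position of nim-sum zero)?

1

Compute the nim-sum pairwise:
27 ^ 10 = 17
17 ^ 4 = 21
21 ^ 2 = 23
23 ^ 9 = 30
The overall nim-sum is X = 30. A heap of size p has a winning move iff p XOR X < p (reduce it to p XOR X).
  27: 27 XOR 30 = 5 < 27 — winning move (to 5).
  10: 10 XOR 30 = 20 ≥ 10 — no move.
  4: 4 XOR 30 = 26 ≥ 4 — no move.
  2: 2 XOR 30 = 28 ≥ 2 — no move.
  9: 9 XOR 30 = 23 ≥ 9 — no move.
That gives 1 winning move.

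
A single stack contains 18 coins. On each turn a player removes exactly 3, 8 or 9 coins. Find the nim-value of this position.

Build the Grundy sequence with g(k) = mex{g(k−s) : s ∈ {3, 8, 9}, s ≤ k}:
k:     0  1  2  3  4  5  6  7  8  9 10 11 12 13 14 15 16 17 18
g(k):  0  0  0  1  1  1  0  0  2  1  1  3  0  0  2  1  1  0  0
So g(18) = 0.

0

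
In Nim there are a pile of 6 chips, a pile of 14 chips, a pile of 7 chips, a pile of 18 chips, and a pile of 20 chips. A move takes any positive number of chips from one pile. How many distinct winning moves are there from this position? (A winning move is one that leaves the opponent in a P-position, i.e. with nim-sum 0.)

1

In binary:
  00110  (6)
  01110  (14)
  00111  (7)
  10010  (18)
  10100  (20)
  -----
  01001  (9)
The overall nim-sum is X = 9. A pile of size p has a winning move iff p XOR X < p (reduce it to p XOR X).
  6: 6 XOR 9 = 15 ≥ 6 — no move.
  14: 14 XOR 9 = 7 < 14 — winning move (to 7).
  7: 7 XOR 9 = 14 ≥ 7 — no move.
  18: 18 XOR 9 = 27 ≥ 18 — no move.
  20: 20 XOR 9 = 29 ≥ 20 — no move.
That gives 1 winning move.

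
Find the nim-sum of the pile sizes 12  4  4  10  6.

Compute the nim-sum pairwise:
12 ⊕ 4 = 8
8 ⊕ 4 = 12
12 ⊕ 10 = 6
6 ⊕ 6 = 0

0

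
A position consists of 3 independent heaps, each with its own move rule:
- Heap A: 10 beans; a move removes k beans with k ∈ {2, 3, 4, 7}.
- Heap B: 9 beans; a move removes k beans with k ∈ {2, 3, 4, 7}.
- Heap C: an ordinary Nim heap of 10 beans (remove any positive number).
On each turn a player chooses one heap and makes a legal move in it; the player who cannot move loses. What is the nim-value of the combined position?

For heap A, compute g(0), g(1), … with moves {2, 3, 4, 7}:
k:     0  1  2  3  4  5  6  7  8  9 10
g(k):  0  0  1  1  2  2  0  3  1  4  2
So g(10) = 2.
Build the Grundy sequence for heap B with g(k) = mex{g(k−s) : s ∈ {2, 3, 4, 7}, s ≤ k}:
k:     0  1  2  3  4  5  6  7  8  9
g(k):  0  0  1  1  2  2  0  3  1  4
So g(9) = 4.
Heap C is a plain Nim heap of size 10, so its Grundy value is 10.
The value of a disjunctive sum is the nim-sum of the parts.
Combined value = 2 XOR 4 XOR 10 = 12.

12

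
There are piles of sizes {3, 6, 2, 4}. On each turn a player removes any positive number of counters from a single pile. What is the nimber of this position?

Compute the nim-sum pairwise:
3 ⊕ 6 = 5
5 ⊕ 2 = 7
7 ⊕ 4 = 3

3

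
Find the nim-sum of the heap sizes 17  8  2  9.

18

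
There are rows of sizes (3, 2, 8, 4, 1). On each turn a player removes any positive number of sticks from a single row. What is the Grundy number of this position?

Nim-sum: 3 XOR 2 XOR 8 XOR 4 XOR 1 = 12.

12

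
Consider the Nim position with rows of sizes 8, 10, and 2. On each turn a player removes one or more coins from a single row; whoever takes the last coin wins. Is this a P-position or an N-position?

P-position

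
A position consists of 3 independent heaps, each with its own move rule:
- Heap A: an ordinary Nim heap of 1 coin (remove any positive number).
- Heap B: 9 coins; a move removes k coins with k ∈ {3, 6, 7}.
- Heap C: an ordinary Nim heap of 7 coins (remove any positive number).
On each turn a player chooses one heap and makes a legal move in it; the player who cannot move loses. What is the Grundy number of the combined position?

5

Heap A is a plain Nim heap of size 1, so its Grundy value is 1.
Build the Grundy sequence for heap B with g(k) = mex{g(k−s) : s ∈ {3, 6, 7}, s ≤ k}:
k:     0  1  2  3  4  5  6  7  8  9
g(k):  0  0  0  1  1  1  2  2  2  3
So g(9) = 3.
Heap C is a plain Nim heap of size 7, so its Grundy value is 7.
By the Sprague-Grundy theorem, the Grundy value of a sum of independent games is the XOR of the component values.
Combined value = 1 XOR 3 XOR 7 = 5.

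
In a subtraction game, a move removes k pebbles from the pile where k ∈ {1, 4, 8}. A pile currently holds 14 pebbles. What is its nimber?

Compute g(0), g(1), … for moves {1, 4, 8}:
k:     0  1  2  3  4  5  6  7  8  9 10 11 12 13 14
g(k):  0  1  0  1  2  0  1  0  1  2  3  2  0  1  0
So g(14) = 0.

0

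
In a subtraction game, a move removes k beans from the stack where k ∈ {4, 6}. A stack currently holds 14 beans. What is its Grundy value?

Compute g(0), g(1), … for moves {4, 6}:
k:     0  1  2  3  4  5  6  7  8  9 10 11 12 13 14
g(k):  0  0  0  0  1  1  1  1  2  2  0  0  0  0  1
So g(14) = 1.

1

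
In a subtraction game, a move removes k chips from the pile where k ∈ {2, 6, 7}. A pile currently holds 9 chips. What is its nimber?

0

Grundy values for subtraction set {2, 6, 7}:
g(0) = mex{} = 0
g(1) = mex{} = 0
g(2) = mex{0} = 1
g(3) = mex{0} = 1
g(4) = mex{1} = 0
g(5) = mex{1} = 0
g(6) = mex{0} = 1
g(7) = mex{0} = 1
g(8) = mex{0,1} = 2
g(9) = mex{1} = 0
So g(9) = 0.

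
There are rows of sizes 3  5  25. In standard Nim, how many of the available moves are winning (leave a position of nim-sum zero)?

1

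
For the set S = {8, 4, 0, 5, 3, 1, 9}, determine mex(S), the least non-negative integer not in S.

2

The values 0, 1 are all present; 2 is the first non-negative integer missing from the set.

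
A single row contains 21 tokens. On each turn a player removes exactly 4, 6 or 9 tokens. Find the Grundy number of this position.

2

Build the Grundy sequence with g(k) = mex{g(k−s) : s ∈ {4, 6, 9}, s ≤ k}:
k:     0  1  2  3  4  5  6  7  8  9 10 11 12 13 14 15 16 17 18 19 20 21
g(k):  0  0  0  0  1  1  1  1  2  2  2  2  3  0  0  0  0  1  1  1  1  2
So g(21) = 2.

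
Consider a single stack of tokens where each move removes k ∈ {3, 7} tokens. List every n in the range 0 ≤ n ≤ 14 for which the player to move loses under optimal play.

0, 1, 2, 6, 10, 11, 12

Build the Grundy sequence with g(k) = mex{g(k−s) : s ∈ {3, 7}, s ≤ k}:
k:     0  1  2  3  4  5  6  7  8  9 10 11 12 13 14
g(k):  0  0  0  1  1  1  0  2  2  1  0  0  0  1  1
The P-positions (g = 0) in 0..14 are 0, 1, 2, 6, 10, 11, 12.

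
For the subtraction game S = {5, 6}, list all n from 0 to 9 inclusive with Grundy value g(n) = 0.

Grundy values for subtraction set {5, 6}:
g(0) = mex{} = 0
g(1) = mex{} = 0
g(2) = mex{} = 0
g(3) = mex{} = 0
g(4) = mex{} = 0
g(5) = mex{0} = 1
g(6) = mex{0} = 1
g(7) = mex{0} = 1
g(8) = mex{0} = 1
g(9) = mex{0} = 1
The P-positions (g = 0) in 0..9 are 0, 1, 2, 3, 4.

0, 1, 2, 3, 4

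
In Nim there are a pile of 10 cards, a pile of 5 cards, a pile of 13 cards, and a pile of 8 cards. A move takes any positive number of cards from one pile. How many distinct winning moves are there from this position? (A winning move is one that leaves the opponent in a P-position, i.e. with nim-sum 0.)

Nim-sum: 10 ⊕ 5 ⊕ 13 ⊕ 8 = 10.
The overall nim-sum is X = 10. A pile of size p has a winning move iff p XOR X < p (reduce it to p XOR X).
  10: 10 XOR 10 = 0 < 10 — winning move (to 0).
  5: 5 XOR 10 = 15 ≥ 5 — no move.
  13: 13 XOR 10 = 7 < 13 — winning move (to 7).
  8: 8 XOR 10 = 2 < 8 — winning move (to 2).
That gives 3 winning moves.

3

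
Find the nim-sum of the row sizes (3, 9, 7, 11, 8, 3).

13

Nim-sum: 3 ⊕ 9 ⊕ 7 ⊕ 11 ⊕ 8 ⊕ 3 = 13.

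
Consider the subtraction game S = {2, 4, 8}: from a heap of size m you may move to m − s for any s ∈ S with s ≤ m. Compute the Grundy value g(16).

Grundy values for subtraction set {2, 4, 8}:
k:     0  1  2  3  4  5  6  7  8  9 10 11 12 13 14 15 16
g(k):  0  0  1  1  2  2  0  0  1  1  2  2  0  0  1  1  2
So g(16) = 2.

2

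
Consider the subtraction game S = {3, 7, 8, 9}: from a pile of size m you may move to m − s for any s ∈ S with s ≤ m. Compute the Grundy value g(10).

Build the Grundy sequence with g(k) = mex{g(k−s) : s ∈ {3, 7, 8, 9}, s ≤ k}:
k:     0  1  2  3  4  5  6  7  8  9 10
g(k):  0  0  0  1  1  1  0  2  2  1  3
So g(10) = 3.

3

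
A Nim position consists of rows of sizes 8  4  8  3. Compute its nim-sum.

7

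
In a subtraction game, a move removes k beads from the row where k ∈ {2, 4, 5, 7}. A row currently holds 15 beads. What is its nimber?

Compute g(0), g(1), … for moves {2, 4, 5, 7}:
k:     0  1  2  3  4  5  6  7  8  9 10 11 12 13 14 15
g(k):  0  0  1  1  2  2  3  3  4  0  0  1  1  2  2  3
So g(15) = 3.

3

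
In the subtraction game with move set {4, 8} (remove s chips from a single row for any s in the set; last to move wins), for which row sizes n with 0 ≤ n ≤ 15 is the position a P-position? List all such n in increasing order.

0, 1, 2, 3, 12, 13, 14, 15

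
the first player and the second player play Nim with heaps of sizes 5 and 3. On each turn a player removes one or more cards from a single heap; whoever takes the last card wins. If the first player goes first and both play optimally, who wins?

Compute the nim-sum pairwise:
5 ⊕ 3 = 6
The nim-sum is 6 ≠ 0, so this is an N-position: the player to move can win; the first player has a winning move.

the first player wins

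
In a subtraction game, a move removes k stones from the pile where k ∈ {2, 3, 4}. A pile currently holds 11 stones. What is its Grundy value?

Compute g(0), g(1), … for moves {2, 3, 4}:
g(0) = mex{} = 0
g(1) = mex{} = 0
g(2) = mex{0} = 1
g(3) = mex{0} = 1
g(4) = mex{0,1} = 2
g(5) = mex{0,1} = 2
g(6) = mex{1,2} = 0
g(7) = mex{1,2} = 0
g(8) = mex{0,2} = 1
g(9) = mex{0,2} = 1
g(10) = mex{0,1} = 2
g(11) = mex{0,1} = 2
So g(11) = 2.

2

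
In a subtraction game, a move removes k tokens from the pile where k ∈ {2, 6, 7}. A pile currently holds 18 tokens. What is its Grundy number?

0

Compute g(0), g(1), … for moves {2, 6, 7}:
k:     0  1  2  3  4  5  6  7  8  9 10 11 12 13 14 15 16 17 18
g(k):  0  0  1  1  0  0  1  1  2  0  3  1  2  0  0  1  1  0  0
So g(18) = 0.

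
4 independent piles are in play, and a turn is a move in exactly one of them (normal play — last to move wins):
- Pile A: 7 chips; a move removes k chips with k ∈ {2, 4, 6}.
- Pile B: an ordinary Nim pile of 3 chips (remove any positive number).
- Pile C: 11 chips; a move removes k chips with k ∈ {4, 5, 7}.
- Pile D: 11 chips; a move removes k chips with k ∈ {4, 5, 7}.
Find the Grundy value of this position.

Build the Grundy sequence for pile A with g(k) = mex{g(k−s) : s ∈ {2, 4, 6}, s ≤ k}:
k:     0  1  2  3  4  5  6  7
g(k):  0  0  1  1  2  2  3  3
So g(7) = 3.
Pile B is a plain Nim pile of size 3, so its Grundy value is 3.
Build the Grundy sequence for pile C with g(k) = mex{g(k−s) : s ∈ {4, 5, 7}, s ≤ k}:
k:     0  1  2  3  4  5  6  7  8  9 10 11
g(k):  0  0  0  0  1  1  1  1  2  2  2  0
So g(11) = 0.
Build the Grundy sequence for pile D with g(k) = mex{g(k−s) : s ∈ {4, 5, 7}, s ≤ k}:
g(0) = mex{} = 0
g(1) = mex{} = 0
g(2) = mex{} = 0
g(3) = mex{} = 0
g(4) = mex{0} = 1
g(5) = mex{0} = 1
g(6) = mex{0} = 1
g(7) = mex{0} = 1
g(8) = mex{0,1} = 2
g(9) = mex{0,1} = 2
g(10) = mex{0,1} = 2
g(11) = mex{1} = 0
So g(11) = 0.
By the Sprague-Grundy theorem, the Grundy value of a sum of independent games is the XOR of the component values.
Combined value = 3 XOR 3 XOR 0 XOR 0 = 0.

0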